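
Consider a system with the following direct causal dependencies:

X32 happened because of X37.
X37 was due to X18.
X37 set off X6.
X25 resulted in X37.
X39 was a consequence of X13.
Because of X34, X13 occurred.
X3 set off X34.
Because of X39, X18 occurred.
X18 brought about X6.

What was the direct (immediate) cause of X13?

X34

Upstream contributors include X3, but only X34 feeds directly into X13.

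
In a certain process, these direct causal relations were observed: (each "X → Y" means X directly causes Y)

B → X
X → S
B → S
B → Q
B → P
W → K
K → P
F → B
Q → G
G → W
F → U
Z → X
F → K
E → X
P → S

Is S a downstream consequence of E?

There is a causal chain: E → X → S.

Yes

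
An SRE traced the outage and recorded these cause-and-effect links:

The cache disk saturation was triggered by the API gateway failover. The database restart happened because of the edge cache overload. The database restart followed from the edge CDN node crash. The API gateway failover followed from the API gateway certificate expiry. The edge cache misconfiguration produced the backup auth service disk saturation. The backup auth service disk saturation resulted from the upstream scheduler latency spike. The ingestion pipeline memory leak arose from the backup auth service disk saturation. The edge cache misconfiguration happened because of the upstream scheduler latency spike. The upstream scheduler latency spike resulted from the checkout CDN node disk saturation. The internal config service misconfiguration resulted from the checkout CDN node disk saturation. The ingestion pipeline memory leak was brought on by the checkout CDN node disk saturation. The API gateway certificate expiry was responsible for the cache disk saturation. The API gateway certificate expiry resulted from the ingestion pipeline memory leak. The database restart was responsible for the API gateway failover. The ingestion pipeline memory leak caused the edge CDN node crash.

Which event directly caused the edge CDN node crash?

the ingestion pipeline memory leak

Upstream contributors include the checkout CDN node disk saturation, the upstream scheduler latency spike, the edge cache misconfiguration, the backup auth service disk saturation, but only the ingestion pipeline memory leak feeds directly into the edge CDN node crash.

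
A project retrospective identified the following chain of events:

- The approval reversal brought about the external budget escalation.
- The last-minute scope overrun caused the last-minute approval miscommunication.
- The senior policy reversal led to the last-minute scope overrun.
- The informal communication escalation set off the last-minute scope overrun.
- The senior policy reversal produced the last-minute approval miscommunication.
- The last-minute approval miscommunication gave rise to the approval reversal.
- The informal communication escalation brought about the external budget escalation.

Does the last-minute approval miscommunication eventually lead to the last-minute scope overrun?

The last-minute approval miscommunication leads to the approval reversal, the external budget escalation; the last-minute scope overrun is not among them.

No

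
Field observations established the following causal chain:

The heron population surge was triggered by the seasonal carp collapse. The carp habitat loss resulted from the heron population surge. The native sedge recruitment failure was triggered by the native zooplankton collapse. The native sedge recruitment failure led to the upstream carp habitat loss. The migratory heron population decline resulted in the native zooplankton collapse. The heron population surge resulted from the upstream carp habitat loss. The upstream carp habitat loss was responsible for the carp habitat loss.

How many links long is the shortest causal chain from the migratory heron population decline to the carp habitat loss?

Shortest chain: the migratory heron population decline → the native zooplankton collapse → the native sedge recruitment failure → the upstream carp habitat loss → the carp habitat loss.

4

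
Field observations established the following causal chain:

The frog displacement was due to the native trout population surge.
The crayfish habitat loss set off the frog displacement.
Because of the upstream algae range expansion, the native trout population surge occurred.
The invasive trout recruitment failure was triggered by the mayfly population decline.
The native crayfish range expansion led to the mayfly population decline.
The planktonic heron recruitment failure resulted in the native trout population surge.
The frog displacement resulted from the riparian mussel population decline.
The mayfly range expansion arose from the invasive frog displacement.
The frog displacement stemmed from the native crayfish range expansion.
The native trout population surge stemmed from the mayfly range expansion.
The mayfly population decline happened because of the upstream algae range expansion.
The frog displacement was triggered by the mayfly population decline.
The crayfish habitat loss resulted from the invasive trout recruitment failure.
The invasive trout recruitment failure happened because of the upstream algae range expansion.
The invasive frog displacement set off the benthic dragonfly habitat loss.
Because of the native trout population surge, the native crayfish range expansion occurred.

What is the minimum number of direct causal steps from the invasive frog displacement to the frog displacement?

3

Shortest chain: the invasive frog displacement → the mayfly range expansion → the native trout population surge → the frog displacement.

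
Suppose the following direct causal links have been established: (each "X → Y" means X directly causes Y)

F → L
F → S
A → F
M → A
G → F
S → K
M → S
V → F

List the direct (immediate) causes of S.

Upstream contributors include G, V, A, but only F, M feed directly into S.

F, M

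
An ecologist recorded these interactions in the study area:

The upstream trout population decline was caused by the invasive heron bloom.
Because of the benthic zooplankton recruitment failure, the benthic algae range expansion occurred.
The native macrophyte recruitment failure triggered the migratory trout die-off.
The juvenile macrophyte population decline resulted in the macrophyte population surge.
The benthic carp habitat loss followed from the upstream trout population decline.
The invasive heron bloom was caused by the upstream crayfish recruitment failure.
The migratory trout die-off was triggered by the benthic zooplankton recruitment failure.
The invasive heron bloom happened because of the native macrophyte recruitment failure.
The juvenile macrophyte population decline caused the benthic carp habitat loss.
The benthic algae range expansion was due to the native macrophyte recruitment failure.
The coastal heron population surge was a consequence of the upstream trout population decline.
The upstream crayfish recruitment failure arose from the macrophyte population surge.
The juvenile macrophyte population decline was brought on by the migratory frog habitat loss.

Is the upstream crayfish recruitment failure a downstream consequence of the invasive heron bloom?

No

The invasive heron bloom leads to the upstream trout population decline, the coastal heron population surge, the benthic carp habitat loss; the upstream crayfish recruitment failure is not among them.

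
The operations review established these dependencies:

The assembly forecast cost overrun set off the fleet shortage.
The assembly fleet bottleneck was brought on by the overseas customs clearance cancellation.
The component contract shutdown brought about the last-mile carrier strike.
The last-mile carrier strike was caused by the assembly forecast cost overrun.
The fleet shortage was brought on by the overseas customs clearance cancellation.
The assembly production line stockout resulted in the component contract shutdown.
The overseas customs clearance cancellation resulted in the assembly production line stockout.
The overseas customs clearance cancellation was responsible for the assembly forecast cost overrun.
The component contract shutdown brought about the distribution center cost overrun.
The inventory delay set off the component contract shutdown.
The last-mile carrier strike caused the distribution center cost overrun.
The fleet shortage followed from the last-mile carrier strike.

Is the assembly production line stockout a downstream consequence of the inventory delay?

No

The inventory delay leads to the component contract shutdown, the last-mile carrier strike, the distribution center cost overrun, the fleet shortage; the assembly production line stockout is not among them.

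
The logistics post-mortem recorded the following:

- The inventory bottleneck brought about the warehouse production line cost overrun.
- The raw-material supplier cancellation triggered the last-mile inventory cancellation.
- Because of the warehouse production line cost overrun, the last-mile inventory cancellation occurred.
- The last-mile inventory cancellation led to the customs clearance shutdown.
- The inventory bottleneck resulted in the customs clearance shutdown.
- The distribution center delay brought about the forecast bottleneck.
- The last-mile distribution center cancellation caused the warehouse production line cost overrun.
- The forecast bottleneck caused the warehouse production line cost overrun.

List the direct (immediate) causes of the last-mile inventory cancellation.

the raw-material supplier cancellation, the warehouse production line cost overrun

Upstream contributors include the distribution center delay, the forecast bottleneck, the inventory bottleneck, the last-mile distribution center cancellation, but only the raw-material supplier cancellation, the warehouse production line cost overrun feed directly into the last-mile inventory cancellation.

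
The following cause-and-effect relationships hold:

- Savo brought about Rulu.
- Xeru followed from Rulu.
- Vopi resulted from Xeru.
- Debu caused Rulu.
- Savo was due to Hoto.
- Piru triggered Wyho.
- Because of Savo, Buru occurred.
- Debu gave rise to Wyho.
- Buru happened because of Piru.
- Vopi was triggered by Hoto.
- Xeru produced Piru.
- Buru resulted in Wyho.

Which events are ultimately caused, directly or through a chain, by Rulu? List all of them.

Direct effects: Xeru.
2 steps out: Piru, Vopi.
3 steps out: Buru, Wyho.
Not reachable from it: Debu, Hoto, Savo.

Buru, Piru, Vopi, Wyho, Xeru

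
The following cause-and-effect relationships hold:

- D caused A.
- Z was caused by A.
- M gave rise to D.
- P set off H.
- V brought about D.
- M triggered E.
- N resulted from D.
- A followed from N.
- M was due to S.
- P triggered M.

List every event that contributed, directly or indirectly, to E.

M, P, S

Immediate cause of E: M.
Further upstream: P, S.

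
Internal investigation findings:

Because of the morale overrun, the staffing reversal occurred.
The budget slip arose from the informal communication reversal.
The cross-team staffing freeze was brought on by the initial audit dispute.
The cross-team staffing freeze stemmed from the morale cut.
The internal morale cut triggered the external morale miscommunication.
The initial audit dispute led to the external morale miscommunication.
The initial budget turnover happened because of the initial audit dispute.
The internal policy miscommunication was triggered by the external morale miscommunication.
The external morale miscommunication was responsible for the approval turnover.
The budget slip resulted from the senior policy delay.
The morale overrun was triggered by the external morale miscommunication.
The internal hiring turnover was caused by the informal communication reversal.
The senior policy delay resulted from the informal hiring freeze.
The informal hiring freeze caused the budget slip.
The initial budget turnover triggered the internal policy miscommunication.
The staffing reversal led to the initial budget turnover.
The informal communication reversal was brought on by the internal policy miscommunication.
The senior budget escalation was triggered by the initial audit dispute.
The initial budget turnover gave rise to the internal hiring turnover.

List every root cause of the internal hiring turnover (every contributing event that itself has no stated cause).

the initial audit dispute, the internal morale cut

Tracing upstream from the internal hiring turnover: the internal hiring turnover ← the initial budget turnover ← the initial audit dispute.
A separate upstream branch: the internal hiring turnover ← the informal communication reversal ← the internal policy miscommunication ← the external morale miscommunication ← the internal morale cut.
Each of those chain origins has no stated cause.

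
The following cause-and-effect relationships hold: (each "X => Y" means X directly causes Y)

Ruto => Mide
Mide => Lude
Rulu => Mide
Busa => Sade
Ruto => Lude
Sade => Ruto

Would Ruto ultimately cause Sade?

Ruto leads to Mide, Lude; Sade is not among them.

No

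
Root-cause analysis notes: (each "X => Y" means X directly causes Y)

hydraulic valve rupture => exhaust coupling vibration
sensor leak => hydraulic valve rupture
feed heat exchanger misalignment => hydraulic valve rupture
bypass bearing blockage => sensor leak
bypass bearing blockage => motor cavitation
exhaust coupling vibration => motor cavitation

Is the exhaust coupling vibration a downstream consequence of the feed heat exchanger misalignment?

There is a causal chain: the feed heat exchanger misalignment → the hydraulic valve rupture → the exhaust coupling vibration.

Yes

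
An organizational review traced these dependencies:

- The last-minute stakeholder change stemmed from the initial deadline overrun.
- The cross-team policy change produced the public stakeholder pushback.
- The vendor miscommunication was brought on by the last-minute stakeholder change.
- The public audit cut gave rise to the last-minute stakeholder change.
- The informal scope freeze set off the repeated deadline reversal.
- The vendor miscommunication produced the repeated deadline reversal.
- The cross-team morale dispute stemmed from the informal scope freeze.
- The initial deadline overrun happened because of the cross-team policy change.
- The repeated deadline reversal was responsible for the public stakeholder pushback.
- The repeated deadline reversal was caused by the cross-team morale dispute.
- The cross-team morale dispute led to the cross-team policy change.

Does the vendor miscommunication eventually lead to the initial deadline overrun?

No

The vendor miscommunication leads to the repeated deadline reversal, the public stakeholder pushback; the initial deadline overrun is not among them.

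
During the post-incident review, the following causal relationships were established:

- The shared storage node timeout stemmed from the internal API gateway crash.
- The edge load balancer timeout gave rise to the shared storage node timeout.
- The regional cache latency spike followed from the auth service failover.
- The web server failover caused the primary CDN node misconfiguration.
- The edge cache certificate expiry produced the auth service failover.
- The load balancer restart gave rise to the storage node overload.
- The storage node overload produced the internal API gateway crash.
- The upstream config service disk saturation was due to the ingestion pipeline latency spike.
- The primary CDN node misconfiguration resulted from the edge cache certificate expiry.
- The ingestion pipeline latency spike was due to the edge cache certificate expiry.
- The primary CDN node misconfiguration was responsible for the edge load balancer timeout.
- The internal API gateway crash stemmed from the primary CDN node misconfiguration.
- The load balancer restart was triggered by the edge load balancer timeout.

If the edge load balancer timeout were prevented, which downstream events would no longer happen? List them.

Downstream of the edge load balancer timeout: the load balancer restart, the storage node overload, the internal API gateway crash, the shared storage node timeout.
Of those, still caused via another path: the internal API gateway crash, the shared storage node timeout.
The remainder have no surviving cause.

the load balancer restart, the storage node overload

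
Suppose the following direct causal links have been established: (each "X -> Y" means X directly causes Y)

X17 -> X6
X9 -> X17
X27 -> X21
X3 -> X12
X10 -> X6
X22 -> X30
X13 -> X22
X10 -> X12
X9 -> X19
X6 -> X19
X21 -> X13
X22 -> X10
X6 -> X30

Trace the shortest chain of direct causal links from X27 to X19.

X27 → X21
X21 → X13
X13 → X22
X22 → X10
X10 → X6
X6 → X19
Length: 6 steps.

X27 → X21 → X13 → X22 → X10 → X6 → X19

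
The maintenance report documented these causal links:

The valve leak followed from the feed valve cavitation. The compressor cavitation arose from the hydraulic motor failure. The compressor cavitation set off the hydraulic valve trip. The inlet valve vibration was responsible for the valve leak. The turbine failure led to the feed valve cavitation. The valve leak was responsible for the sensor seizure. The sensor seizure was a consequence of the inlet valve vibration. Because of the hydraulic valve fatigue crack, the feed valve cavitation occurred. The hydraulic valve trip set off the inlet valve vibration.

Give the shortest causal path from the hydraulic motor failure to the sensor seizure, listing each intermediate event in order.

the hydraulic motor failure → the compressor cavitation
the compressor cavitation → the hydraulic valve trip
the hydraulic valve trip → the inlet valve vibration
the inlet valve vibration → the sensor seizure
Length: 4 steps.

the hydraulic motor failure → the compressor cavitation → the hydraulic valve trip → the inlet valve vibration → the sensor seizure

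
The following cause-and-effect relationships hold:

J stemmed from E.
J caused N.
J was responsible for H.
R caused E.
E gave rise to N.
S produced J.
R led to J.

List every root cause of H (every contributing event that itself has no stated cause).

R, S

Tracing upstream from H: H ← J ← R.
A separate upstream branch: H ← J ← S.
Each of those chain origins has no stated cause.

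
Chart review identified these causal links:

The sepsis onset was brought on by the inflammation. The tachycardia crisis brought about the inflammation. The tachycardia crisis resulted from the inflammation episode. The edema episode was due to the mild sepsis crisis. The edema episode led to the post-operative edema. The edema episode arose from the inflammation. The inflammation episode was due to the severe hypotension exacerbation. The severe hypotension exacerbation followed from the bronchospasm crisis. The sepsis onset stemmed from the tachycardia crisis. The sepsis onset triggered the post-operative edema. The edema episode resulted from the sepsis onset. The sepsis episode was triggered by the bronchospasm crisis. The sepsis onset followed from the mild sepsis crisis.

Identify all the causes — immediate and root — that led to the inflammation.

the bronchospasm crisis, the inflammation episode, the severe hypotension exacerbation, the tachycardia crisis

Immediate cause of the inflammation: the tachycardia crisis.
Further upstream: the bronchospasm crisis, the severe hypotension exacerbation, the inflammation episode.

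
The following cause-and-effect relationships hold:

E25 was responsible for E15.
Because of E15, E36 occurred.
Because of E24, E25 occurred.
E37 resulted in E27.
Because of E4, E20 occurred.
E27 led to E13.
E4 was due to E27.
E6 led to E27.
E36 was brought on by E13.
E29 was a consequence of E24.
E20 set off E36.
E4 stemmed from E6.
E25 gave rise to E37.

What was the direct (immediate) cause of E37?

E25

Upstream contributors include E24, but only E25 feeds directly into E37.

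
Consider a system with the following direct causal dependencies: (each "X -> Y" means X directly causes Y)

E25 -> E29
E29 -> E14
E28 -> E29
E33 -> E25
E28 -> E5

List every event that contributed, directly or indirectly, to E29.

E25, E28, E33

Immediate causes of E29: E28, E25.
Further upstream: E33.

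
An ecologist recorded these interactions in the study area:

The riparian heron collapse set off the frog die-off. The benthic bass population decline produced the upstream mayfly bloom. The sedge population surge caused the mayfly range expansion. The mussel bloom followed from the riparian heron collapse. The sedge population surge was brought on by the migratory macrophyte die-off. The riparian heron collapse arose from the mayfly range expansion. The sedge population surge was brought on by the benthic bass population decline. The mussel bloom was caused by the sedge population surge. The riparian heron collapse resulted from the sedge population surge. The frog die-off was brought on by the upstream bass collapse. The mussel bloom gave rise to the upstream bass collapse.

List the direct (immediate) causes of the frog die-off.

the riparian heron collapse, the upstream bass collapse

Upstream contributors include the benthic bass population decline, the sedge population surge, the mayfly range expansion, the mussel bloom, the migratory macrophyte die-off, but only the riparian heron collapse, the upstream bass collapse feed directly into the frog die-off.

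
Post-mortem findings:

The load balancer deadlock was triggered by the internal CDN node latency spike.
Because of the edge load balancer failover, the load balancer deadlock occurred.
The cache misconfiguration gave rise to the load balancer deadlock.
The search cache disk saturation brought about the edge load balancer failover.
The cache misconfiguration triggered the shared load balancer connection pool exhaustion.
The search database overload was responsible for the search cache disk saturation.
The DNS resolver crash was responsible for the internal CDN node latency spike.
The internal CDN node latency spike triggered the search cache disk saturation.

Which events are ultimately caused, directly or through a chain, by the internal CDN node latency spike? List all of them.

Direct effects: the search cache disk saturation, the load balancer deadlock.
2 steps out: the edge load balancer failover.
Not reachable from it: the cache misconfiguration, the DNS resolver crash, the shared load balancer connection pool exhaustion, the search database overload.

the edge load balancer failover, the load balancer deadlock, the search cache disk saturation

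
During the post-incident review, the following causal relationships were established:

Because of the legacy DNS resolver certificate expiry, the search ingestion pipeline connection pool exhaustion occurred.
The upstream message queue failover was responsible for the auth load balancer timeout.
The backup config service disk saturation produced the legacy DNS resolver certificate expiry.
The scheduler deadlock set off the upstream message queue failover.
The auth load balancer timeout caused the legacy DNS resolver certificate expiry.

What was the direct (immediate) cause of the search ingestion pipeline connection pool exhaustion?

Upstream contributors include the scheduler deadlock, the upstream message queue failover, the backup config service disk saturation, the auth load balancer timeout, but only the legacy DNS resolver certificate expiry feeds directly into the search ingestion pipeline connection pool exhaustion.

the legacy DNS resolver certificate expiry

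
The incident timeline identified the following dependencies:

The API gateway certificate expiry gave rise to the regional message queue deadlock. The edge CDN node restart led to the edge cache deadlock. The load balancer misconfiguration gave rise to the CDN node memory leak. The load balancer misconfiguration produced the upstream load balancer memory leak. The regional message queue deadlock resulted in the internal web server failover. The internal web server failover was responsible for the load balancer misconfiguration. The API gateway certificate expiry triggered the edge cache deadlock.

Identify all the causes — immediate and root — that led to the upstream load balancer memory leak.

the API gateway certificate expiry, the internal web server failover, the load balancer misconfiguration, the regional message queue deadlock

Immediate cause of the upstream load balancer memory leak: the load balancer misconfiguration.
Further upstream: the API gateway certificate expiry, the regional message queue deadlock, the internal web server failover.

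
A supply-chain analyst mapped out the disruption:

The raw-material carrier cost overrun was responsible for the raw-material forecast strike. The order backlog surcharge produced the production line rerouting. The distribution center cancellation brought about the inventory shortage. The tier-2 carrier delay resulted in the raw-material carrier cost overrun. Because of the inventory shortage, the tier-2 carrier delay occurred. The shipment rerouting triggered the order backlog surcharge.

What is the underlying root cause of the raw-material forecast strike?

Tracing upstream from the raw-material forecast strike: the raw-material forecast strike ← the raw-material carrier cost overrun ← the tier-2 carrier delay ← the inventory shortage ← the distribution center cancellation.
The distribution center cancellation has no stated cause, so it is the root.

the distribution center cancellation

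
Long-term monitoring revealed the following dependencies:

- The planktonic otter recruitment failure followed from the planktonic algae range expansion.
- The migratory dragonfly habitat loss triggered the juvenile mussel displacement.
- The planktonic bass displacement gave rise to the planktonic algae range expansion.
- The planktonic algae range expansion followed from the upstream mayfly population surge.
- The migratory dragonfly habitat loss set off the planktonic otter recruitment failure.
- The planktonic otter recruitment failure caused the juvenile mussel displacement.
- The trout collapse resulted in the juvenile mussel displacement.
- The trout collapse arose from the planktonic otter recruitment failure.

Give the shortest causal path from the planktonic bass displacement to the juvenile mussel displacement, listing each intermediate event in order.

the planktonic bass displacement → the planktonic algae range expansion
the planktonic algae range expansion → the planktonic otter recruitment failure
the planktonic otter recruitment failure → the juvenile mussel displacement
Length: 3 steps.

the planktonic bass displacement → the planktonic algae range expansion → the planktonic otter recruitment failure → the juvenile mussel displacement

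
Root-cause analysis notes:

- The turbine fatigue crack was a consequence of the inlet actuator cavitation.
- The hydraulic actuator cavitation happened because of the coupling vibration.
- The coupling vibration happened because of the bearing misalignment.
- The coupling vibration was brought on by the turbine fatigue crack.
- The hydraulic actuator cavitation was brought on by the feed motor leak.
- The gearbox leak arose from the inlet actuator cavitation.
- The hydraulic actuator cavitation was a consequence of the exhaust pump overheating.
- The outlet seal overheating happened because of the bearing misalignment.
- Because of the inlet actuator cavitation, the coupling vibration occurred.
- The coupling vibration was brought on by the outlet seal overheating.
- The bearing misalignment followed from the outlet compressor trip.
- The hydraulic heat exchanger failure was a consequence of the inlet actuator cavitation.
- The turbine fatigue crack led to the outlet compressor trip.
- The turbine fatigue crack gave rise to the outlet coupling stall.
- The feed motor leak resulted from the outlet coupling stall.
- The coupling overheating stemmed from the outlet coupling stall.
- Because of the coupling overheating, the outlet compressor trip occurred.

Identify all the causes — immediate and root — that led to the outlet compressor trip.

the coupling overheating, the inlet actuator cavitation, the outlet coupling stall, the turbine fatigue crack

Immediate causes of the outlet compressor trip: the turbine fatigue crack, the coupling overheating.
Further upstream: the inlet actuator cavitation, the outlet coupling stall.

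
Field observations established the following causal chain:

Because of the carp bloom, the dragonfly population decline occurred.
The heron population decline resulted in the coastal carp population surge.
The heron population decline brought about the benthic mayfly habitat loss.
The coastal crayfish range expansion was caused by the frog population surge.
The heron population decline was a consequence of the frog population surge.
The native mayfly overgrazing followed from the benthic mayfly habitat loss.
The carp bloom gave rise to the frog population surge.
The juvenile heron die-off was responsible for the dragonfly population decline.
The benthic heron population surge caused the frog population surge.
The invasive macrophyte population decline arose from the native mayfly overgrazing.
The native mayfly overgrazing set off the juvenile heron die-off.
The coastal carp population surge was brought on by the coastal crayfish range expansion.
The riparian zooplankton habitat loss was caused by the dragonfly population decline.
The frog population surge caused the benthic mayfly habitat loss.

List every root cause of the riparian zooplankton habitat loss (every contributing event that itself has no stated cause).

Tracing upstream from the riparian zooplankton habitat loss: the riparian zooplankton habitat loss ← the dragonfly population decline ← the carp bloom.
A separate upstream branch: the riparian zooplankton habitat loss ← the dragonfly population decline ← the juvenile heron die-off ← the native mayfly overgrazing ← the benthic mayfly habitat loss ← the frog population surge ← the benthic heron population surge.
Each of those chain origins has no stated cause.

the benthic heron population surge, the carp bloom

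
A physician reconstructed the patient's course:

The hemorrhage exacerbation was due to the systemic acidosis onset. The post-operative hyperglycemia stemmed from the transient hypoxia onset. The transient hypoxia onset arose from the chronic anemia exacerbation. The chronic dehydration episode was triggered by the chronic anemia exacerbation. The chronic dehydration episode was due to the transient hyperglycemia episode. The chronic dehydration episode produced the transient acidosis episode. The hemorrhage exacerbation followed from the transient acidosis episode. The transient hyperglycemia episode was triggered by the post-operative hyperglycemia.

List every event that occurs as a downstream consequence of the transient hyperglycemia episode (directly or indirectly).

the chronic dehydration episode, the hemorrhage exacerbation, the transient acidosis episode

Direct effects: the chronic dehydration episode.
2 steps out: the transient acidosis episode.
3 steps out: the hemorrhage exacerbation.
Not reachable from it: the chronic anemia exacerbation, the transient hypoxia onset, the post-operative hyperglycemia, the systemic acidosis onset.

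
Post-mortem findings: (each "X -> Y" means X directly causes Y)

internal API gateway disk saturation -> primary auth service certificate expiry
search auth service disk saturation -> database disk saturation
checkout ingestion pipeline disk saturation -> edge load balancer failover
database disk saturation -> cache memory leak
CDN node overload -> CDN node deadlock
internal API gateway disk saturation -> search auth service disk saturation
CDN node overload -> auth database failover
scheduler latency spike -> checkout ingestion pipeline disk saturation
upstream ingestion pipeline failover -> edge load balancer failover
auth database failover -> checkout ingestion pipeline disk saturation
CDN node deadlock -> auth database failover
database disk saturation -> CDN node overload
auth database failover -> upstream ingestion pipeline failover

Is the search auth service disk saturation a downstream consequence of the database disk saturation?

No

The database disk saturation leads to the CDN node overload, the cache memory leak, the CDN node deadlock, the auth database failover, the upstream ingestion pipeline failover, the checkout ingestion pipeline disk saturation, the edge load balancer failover; the search auth service disk saturation is not among them.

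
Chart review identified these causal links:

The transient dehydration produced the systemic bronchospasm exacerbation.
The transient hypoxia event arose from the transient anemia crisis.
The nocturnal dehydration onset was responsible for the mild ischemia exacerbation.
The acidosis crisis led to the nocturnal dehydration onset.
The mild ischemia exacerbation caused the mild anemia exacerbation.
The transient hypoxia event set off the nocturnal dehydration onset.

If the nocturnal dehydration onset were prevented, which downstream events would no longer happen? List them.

Downstream of the nocturnal dehydration onset: the mild ischemia exacerbation, the mild anemia exacerbation.

the mild anemia exacerbation, the mild ischemia exacerbation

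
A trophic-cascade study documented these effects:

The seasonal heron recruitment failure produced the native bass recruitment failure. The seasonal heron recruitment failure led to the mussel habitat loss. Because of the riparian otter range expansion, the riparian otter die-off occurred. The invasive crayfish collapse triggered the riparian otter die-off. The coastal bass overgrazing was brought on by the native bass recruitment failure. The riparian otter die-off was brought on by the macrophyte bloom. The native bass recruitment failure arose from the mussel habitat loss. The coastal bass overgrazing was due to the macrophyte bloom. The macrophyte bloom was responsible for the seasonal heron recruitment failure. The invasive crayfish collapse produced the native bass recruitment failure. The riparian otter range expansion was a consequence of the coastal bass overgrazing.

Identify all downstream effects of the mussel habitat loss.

Direct effects: the native bass recruitment failure.
2 steps out: the coastal bass overgrazing.
3 steps out: the riparian otter range expansion.
4 steps out: the riparian otter die-off.
Not reachable from it: the invasive crayfish collapse, the macrophyte bloom, the seasonal heron recruitment failure.

the coastal bass overgrazing, the native bass recruitment failure, the riparian otter die-off, the riparian otter range expansion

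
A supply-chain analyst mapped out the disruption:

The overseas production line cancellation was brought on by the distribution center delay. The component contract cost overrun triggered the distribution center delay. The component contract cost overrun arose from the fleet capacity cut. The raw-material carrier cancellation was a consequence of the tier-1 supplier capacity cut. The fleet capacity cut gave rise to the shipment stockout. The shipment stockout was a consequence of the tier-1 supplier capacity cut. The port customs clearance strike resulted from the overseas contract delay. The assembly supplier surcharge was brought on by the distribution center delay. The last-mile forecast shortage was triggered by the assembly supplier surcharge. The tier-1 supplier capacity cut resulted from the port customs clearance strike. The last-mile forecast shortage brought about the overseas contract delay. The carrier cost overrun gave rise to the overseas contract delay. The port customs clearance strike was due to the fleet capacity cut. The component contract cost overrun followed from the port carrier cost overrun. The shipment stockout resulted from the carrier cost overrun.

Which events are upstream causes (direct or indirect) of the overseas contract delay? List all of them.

the assembly supplier surcharge, the carrier cost overrun, the component contract cost overrun, the distribution center delay, the fleet capacity cut, the last-mile forecast shortage, the port carrier cost overrun

Immediate causes of the overseas contract delay: the carrier cost overrun, the last-mile forecast shortage.
Further upstream: the port carrier cost overrun, the fleet capacity cut, the component contract cost overrun, the distribution center delay, the assembly supplier surcharge.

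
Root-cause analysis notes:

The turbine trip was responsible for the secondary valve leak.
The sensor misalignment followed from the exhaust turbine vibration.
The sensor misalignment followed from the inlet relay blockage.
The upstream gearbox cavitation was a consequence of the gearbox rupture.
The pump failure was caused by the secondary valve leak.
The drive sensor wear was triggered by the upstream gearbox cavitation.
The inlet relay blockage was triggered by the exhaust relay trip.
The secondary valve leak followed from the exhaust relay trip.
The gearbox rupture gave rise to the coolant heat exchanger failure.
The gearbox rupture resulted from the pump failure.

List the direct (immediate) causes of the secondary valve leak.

the exhaust relay trip, the turbine trip → the secondary valve leak with nothing further upstream stated.

the exhaust relay trip, the turbine trip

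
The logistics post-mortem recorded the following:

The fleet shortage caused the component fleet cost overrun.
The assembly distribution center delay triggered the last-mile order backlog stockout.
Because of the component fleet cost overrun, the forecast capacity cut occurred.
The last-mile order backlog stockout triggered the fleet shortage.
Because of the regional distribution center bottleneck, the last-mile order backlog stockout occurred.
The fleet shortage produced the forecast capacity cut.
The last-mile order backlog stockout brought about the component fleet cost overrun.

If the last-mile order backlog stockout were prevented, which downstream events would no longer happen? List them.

Downstream of the last-mile order backlog stockout: the fleet shortage, the component fleet cost overrun, the forecast capacity cut.

the component fleet cost overrun, the fleet shortage, the forecast capacity cut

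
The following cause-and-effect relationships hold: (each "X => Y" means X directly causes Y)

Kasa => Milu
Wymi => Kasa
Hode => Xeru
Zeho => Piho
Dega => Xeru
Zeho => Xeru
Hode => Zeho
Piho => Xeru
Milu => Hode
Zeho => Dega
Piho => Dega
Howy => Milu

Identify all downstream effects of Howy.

Direct effects: Milu.
2 steps out: Hode.
3 steps out: Zeho, Xeru.
4 steps out: Piho, Dega.
Not reachable from it: Wymi, Kasa.

Dega, Hode, Milu, Piho, Xeru, Zeho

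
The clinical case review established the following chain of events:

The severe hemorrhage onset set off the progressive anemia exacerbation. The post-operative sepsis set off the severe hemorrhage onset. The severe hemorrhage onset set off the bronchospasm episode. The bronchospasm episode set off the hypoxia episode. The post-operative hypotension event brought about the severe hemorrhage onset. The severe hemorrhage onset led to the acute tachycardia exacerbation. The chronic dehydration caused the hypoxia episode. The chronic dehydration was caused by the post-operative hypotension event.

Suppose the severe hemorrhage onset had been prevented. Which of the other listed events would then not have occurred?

the acute tachycardia exacerbation, the bronchospasm episode, the progressive anemia exacerbation

Downstream of the severe hemorrhage onset: the progressive anemia exacerbation, the bronchospasm episode, the hypoxia episode, the acute tachycardia exacerbation.
Of those, still caused via another path: the hypoxia episode.
The remainder have no surviving cause.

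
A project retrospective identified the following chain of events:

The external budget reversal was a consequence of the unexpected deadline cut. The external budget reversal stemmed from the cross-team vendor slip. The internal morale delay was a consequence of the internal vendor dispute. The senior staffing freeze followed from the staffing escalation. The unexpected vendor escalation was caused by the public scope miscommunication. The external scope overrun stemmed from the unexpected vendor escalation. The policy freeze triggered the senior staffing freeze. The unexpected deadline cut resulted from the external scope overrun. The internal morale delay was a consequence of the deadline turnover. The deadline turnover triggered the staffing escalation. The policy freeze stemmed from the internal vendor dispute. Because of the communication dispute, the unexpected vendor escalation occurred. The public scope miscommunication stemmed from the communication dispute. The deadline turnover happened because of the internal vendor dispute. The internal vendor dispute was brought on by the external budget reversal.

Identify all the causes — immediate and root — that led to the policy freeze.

the communication dispute, the cross-team vendor slip, the external budget reversal, the external scope overrun, the internal vendor dispute, the public scope miscommunication, the unexpected deadline cut, the unexpected vendor escalation

Immediate cause of the policy freeze: the internal vendor dispute.
Further upstream: the communication dispute, the public scope miscommunication, the unexpected vendor escalation, the cross-team vendor slip, the external scope overrun, the unexpected deadline cut, the external budget reversal.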